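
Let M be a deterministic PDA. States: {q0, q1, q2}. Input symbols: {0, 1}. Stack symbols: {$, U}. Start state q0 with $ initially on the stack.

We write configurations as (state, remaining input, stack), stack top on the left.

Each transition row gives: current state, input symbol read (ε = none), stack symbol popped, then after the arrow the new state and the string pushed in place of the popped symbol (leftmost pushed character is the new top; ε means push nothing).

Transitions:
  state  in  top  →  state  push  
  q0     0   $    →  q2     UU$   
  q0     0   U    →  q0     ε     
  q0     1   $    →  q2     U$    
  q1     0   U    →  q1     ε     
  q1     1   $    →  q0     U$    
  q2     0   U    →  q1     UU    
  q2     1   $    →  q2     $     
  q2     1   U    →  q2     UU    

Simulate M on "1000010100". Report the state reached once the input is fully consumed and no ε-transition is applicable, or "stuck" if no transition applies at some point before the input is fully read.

stuck

(q0, 1000010100, $)
  read 1, top $: go to q2, push U$ → (q2, 000010100, U$)
  read 0, top U: go to q1, push UU → (q1, 00010100, UU$)
  read 0, top U: go to q1, push ε → (q1, 0010100, U$)
  read 0, top U: go to q1, push ε → (q1, 010100, $)
No transition for (q1, 0, top $); M blocks with input 010100 remaining.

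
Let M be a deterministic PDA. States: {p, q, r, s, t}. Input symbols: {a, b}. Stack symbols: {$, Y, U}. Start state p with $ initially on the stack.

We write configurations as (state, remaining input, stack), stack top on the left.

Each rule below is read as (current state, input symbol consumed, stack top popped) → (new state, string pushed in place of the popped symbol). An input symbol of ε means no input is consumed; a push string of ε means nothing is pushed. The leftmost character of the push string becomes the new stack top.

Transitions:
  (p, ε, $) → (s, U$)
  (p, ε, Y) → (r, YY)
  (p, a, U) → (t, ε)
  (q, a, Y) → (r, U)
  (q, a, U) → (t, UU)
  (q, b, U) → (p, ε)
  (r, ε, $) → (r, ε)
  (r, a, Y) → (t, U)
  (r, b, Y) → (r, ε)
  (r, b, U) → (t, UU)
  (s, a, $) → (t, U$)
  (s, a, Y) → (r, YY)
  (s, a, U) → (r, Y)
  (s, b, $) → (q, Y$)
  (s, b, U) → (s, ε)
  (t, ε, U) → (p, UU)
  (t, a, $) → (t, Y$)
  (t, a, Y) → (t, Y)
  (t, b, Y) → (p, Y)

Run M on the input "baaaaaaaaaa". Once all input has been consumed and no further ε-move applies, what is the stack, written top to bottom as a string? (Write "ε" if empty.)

(p, baaaaaaaaaa, $)
  ε-move, top $: go to s, push U$ → (s, baaaaaaaaaa, U$)
  read b, top U: go to s, push ε → (s, aaaaaaaaaa, $)
  read a, top $: go to t, push U$ → (t, aaaaaaaaa, U$)
  ε-move, top U: go to p, push UU → (p, aaaaaaaaa, UU$)
  read a, top U: go to t, push ε → (t, aaaaaaaa, U$)
  ε-move, top U: go to p, push UU → (p, aaaaaaaa, UU$)
  read a, top U: go to t, push ε → (t, aaaaaaa, U$)
  ε-move, top U: go to p, push UU → (p, aaaaaaa, UU$)
  read a, top U: go to t, push ε → (t, aaaaaa, U$)
  ε-move, top U: go to p, push UU → (p, aaaaaa, UU$)
  read a, top U: go to t, push ε → (t, aaaaa, U$)
  ε-move, top U: go to p, push UU → (p, aaaaa, UU$)
  read a, top U: go to t, push ε → (t, aaaa, U$)
  ε-move, top U: go to p, push UU → (p, aaaa, UU$)
  read a, top U: go to t, push ε → (t, aaa, U$)
  ε-move, top U: go to p, push UU → (p, aaa, UU$)
  read a, top U: go to t, push ε → (t, aa, U$)
  ε-move, top U: go to p, push UU → (p, aa, UU$)
  read a, top U: go to t, push ε → (t, a, U$)
  ε-move, top U: go to p, push UU → (p, a, UU$)
  read a, top U: go to t, push ε → (t, ε, U$)
  ε-move, top U: go to p, push UU → (p, ε, UU$)
All input consumed in state p with stack UU$.

UU$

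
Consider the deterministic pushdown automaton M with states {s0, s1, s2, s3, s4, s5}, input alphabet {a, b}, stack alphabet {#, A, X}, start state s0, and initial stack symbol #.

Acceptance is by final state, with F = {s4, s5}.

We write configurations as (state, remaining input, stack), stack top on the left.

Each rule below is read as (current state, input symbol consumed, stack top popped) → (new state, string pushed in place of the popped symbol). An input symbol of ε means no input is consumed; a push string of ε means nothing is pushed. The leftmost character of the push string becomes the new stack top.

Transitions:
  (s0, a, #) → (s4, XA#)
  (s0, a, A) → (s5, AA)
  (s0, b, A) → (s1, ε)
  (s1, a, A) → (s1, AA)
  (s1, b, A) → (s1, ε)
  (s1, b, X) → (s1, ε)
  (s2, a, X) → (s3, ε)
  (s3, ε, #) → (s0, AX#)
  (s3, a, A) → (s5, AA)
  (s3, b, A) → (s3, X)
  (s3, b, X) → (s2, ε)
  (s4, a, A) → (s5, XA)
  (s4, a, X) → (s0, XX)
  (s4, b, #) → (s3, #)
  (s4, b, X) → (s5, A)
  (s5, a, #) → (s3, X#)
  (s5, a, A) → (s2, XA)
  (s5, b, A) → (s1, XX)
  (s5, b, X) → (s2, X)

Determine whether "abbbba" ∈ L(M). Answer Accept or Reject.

(s0, abbbba, #)
  read a, top #: go to s4, push XA# → (s4, bbbba, XA#)
  read b, top X: go to s5, push A → (s5, bbba, AA#)
  read b, top A: go to s1, push XX → (s1, bba, XXA#)
  read b, top X: go to s1, push ε → (s1, ba, XA#)
  read b, top X: go to s1, push ε → (s1, a, A#)
  read a, top A: go to s1, push AA → (s1, ε, AA#)
All input consumed; state s1 ∉ F and no further ε-move applies.

Reject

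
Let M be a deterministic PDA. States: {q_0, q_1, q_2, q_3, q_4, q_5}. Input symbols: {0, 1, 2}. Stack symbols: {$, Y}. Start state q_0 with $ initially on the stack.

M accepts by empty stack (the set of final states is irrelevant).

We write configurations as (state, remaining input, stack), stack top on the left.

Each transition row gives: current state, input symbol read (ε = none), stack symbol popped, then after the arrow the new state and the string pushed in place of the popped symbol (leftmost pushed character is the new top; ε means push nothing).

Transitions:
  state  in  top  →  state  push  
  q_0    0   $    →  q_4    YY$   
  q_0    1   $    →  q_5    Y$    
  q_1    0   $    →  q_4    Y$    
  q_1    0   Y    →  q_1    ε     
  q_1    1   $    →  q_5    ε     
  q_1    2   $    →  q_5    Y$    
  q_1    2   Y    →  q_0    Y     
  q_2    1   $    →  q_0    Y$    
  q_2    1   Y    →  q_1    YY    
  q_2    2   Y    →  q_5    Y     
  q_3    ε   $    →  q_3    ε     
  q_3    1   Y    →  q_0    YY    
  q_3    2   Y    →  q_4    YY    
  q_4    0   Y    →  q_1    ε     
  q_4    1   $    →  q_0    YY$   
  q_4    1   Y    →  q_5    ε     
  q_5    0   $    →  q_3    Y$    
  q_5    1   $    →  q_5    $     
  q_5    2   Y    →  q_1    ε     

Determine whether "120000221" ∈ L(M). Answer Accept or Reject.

(q_0, 120000221, $)
  read 1, top $: go to q_5, push Y$ → (q_5, 20000221, Y$)
  read 2, top Y: go to q_1, push ε → (q_1, 0000221, $)
  read 0, top $: go to q_4, push Y$ → (q_4, 000221, Y$)
  read 0, top Y: go to q_1, push ε → (q_1, 00221, $)
  read 0, top $: go to q_4, push Y$ → (q_4, 0221, Y$)
  read 0, top Y: go to q_1, push ε → (q_1, 221, $)
  read 2, top $: go to q_5, push Y$ → (q_5, 21, Y$)
  read 2, top Y: go to q_1, push ε → (q_1, 1, $)
  read 1, top $: go to q_5, push ε → (q_5, ε, ε)
All input consumed and the stack is empty.

Accept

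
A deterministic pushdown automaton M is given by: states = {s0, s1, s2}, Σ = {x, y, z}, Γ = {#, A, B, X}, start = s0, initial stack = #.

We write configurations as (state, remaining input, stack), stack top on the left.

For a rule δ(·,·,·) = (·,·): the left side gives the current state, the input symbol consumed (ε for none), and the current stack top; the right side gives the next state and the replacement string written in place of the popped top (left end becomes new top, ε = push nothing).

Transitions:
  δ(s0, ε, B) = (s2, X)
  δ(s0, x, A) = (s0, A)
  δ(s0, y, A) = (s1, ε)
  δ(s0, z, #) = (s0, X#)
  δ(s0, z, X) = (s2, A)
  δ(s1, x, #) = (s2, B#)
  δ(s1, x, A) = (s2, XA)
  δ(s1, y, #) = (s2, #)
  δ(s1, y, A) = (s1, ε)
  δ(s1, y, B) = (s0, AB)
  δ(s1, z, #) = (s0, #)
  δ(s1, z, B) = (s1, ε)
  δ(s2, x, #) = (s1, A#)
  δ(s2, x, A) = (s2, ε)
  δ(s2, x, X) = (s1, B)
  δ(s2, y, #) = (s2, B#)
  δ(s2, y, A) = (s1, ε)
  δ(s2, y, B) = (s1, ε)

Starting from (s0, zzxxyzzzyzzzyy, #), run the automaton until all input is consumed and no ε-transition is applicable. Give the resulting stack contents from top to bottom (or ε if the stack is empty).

#

(s0, zzxxyzzzyzzzyy, #)
  read z, top #: go to s0, push X# → (s0, zxxyzzzyzzzyy, X#)
  read z, top X: go to s2, push A → (s2, xxyzzzyzzzyy, A#)
  read x, top A: go to s2, push ε → (s2, xyzzzyzzzyy, #)
  read x, top #: go to s1, push A# → (s1, yzzzyzzzyy, A#)
  read y, top A: go to s1, push ε → (s1, zzzyzzzyy, #)
  read z, top #: go to s0, push # → (s0, zzyzzzyy, #)
  read z, top #: go to s0, push X# → (s0, zyzzzyy, X#)
  read z, top X: go to s2, push A → (s2, yzzzyy, A#)
  read y, top A: go to s1, push ε → (s1, zzzyy, #)
  read z, top #: go to s0, push # → (s0, zzyy, #)
  read z, top #: go to s0, push X# → (s0, zyy, X#)
  read z, top X: go to s2, push A → (s2, yy, A#)
  read y, top A: go to s1, push ε → (s1, y, #)
  read y, top #: go to s2, push # → (s2, ε, #)
All input consumed in state s2 with stack #.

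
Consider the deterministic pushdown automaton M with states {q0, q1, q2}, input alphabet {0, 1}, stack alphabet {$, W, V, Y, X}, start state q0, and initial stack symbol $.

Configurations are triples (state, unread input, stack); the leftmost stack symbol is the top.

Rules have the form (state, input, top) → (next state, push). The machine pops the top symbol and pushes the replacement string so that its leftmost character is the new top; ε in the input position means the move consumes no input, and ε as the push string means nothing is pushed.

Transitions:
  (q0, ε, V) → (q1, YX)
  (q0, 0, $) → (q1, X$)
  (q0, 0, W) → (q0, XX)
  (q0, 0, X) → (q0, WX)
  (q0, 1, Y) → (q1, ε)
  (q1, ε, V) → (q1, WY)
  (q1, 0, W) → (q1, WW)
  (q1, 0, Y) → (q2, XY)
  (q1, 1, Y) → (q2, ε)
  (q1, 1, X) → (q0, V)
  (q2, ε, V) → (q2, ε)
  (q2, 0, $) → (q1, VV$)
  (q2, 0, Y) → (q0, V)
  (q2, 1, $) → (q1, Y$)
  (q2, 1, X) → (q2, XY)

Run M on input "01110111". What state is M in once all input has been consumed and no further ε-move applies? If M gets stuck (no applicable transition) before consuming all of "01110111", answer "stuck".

stuck

(q0, 01110111, $)
  read 0, top $: go to q1, push X$ → (q1, 1110111, X$)
  read 1, top X: go to q0, push V → (q0, 110111, V$)
  ε-move, top V: go to q1, push YX → (q1, 110111, YX$)
  read 1, top Y: go to q2, push ε → (q2, 10111, X$)
  read 1, top X: go to q2, push XY → (q2, 0111, XY$)
No transition for (q2, 0, top X); M blocks with input 0111 remaining.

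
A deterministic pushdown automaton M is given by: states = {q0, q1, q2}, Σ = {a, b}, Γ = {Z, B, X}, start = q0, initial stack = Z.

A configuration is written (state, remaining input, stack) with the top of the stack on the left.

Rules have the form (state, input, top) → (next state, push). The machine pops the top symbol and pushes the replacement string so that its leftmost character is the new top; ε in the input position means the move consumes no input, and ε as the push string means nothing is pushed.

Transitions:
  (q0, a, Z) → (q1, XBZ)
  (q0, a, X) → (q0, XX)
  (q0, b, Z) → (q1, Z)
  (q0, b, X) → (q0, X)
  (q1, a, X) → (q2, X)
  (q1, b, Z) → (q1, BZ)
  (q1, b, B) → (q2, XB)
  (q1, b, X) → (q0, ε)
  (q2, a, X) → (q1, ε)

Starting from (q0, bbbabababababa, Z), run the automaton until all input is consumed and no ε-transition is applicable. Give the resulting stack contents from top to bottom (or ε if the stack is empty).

(q0, bbbabababababa, Z) ⊢ (q1, bbabababababa, Z) ⊢ (q1, babababababa, BZ) ⊢ (q2, abababababa, XBZ) ⊢ (q1, bababababa, BZ) ⊢ (q2, ababababa, XBZ) ⊢ (q1, babababa, BZ) ⊢ (q2, abababa, XBZ) ⊢ (q1, bababa, BZ) ⊢ (q2, ababa, XBZ) ⊢ (q1, baba, BZ) ⊢ (q2, aba, XBZ) ⊢ (q1, ba, BZ) ⊢ (q2, a, XBZ) ⊢ (q1, ε, BZ)
All input consumed in state q1 with stack BZ.

BZ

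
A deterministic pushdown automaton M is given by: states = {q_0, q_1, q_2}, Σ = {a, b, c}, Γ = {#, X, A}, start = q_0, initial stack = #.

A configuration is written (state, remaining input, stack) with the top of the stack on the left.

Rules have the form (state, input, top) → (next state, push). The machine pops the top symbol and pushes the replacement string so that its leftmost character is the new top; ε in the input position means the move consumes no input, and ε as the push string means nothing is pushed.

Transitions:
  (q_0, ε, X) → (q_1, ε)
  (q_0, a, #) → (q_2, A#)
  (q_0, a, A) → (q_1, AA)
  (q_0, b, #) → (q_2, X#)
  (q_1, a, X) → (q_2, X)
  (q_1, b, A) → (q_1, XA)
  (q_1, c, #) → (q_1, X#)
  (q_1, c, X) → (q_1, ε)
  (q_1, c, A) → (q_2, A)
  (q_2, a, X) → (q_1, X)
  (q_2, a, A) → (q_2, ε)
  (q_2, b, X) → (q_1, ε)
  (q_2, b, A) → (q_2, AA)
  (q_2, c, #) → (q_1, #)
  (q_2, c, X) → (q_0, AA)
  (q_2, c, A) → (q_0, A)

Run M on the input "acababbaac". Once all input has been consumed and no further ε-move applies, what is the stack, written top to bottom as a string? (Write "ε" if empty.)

(q_0, acababbaac, #) ⊢ (q_2, cababbaac, A#) ⊢ (q_0, ababbaac, A#) ⊢ (q_1, babbaac, AA#) ⊢ (q_1, abbaac, XAA#) ⊢ (q_2, bbaac, XAA#) ⊢ (q_1, baac, AA#) ⊢ (q_1, aac, XAA#) ⊢ (q_2, ac, XAA#) ⊢ (q_1, c, XAA#) ⊢ (q_1, ε, AA#)
All input consumed in state q_1 with stack AA#.

AA#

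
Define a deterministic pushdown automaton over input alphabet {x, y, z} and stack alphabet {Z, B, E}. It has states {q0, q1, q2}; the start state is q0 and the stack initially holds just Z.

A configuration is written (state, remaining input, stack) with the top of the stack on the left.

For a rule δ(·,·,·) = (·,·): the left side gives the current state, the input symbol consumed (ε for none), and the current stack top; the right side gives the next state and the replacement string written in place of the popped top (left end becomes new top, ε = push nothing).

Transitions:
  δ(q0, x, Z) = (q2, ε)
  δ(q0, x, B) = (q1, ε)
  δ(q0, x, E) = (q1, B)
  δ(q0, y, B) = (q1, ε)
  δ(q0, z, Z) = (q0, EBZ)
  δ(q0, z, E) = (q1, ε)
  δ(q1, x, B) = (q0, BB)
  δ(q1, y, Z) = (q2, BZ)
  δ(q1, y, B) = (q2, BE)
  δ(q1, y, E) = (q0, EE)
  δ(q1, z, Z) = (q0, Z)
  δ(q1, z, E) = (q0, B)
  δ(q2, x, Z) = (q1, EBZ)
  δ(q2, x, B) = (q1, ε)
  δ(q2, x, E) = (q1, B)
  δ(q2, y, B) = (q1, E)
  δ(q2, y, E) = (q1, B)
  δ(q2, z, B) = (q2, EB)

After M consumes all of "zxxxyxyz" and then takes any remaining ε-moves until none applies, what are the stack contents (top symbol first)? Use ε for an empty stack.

EBZ

(q0, zxxxyxyz, Z)
  read z, top Z: go to q0, push EBZ → (q0, xxxyxyz, EBZ)
  read x, top E: go to q1, push B → (q1, xxyxyz, BBZ)
  read x, top B: go to q0, push BB → (q0, xyxyz, BBBZ)
  read x, top B: go to q1, push ε → (q1, yxyz, BBZ)
  read y, top B: go to q2, push BE → (q2, xyz, BEBZ)
  read x, top B: go to q1, push ε → (q1, yz, EBZ)
  read y, top E: go to q0, push EE → (q0, z, EEBZ)
  read z, top E: go to q1, push ε → (q1, ε, EBZ)
All input consumed in state q1 with stack EBZ.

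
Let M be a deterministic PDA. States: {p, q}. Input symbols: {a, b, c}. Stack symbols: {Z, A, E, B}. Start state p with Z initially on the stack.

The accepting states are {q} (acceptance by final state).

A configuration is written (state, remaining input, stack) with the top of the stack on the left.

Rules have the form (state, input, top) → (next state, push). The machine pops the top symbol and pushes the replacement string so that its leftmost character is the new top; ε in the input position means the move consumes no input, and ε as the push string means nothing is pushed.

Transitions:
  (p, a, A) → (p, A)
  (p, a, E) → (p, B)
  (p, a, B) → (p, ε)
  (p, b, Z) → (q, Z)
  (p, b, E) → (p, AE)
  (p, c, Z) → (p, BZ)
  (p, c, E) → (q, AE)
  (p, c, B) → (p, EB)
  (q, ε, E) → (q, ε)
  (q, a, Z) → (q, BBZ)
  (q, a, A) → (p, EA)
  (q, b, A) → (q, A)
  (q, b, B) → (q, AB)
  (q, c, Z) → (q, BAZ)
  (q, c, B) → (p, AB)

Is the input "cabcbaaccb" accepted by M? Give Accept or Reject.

Accept

(p, cabcbaaccb, Z)
  read c, top Z: go to p, push BZ → (p, abcbaaccb, BZ)
  read a, top B: go to p, push ε → (p, bcbaaccb, Z)
  read b, top Z: go to q, push Z → (q, cbaaccb, Z)
  read c, top Z: go to q, push BAZ → (q, baaccb, BAZ)
  read b, top B: go to q, push AB → (q, aaccb, ABAZ)
  read a, top A: go to p, push EA → (p, accb, EABAZ)
  read a, top E: go to p, push B → (p, ccb, BABAZ)
  read c, top B: go to p, push EB → (p, cb, EBABAZ)
  read c, top E: go to q, push AE → (q, b, AEBABAZ)
  read b, top A: go to q, push A → (q, ε, AEBABAZ)
All input consumed; state q ∈ F.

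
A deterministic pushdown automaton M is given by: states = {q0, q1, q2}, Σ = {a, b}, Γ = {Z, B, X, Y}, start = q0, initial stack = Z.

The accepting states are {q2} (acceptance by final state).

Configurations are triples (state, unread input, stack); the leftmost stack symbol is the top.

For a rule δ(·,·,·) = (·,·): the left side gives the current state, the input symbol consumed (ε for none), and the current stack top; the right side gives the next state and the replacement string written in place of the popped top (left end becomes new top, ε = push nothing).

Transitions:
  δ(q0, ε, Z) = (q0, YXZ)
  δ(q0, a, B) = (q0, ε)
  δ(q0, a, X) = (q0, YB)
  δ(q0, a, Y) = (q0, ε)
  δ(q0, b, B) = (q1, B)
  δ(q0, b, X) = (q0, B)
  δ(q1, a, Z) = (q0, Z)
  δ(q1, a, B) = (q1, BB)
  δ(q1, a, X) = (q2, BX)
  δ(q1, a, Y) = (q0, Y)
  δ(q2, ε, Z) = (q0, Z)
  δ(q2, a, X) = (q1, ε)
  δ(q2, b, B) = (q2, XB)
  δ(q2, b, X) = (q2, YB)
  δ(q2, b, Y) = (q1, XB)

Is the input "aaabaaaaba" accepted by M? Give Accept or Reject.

(q0, aaabaaaaba, Z)
  ε-move, top Z: go to q0, push YXZ → (q0, aaabaaaaba, YXZ)
  read a, top Y: go to q0, push ε → (q0, aabaaaaba, XZ)
  read a, top X: go to q0, push YB → (q0, abaaaaba, YBZ)
  read a, top Y: go to q0, push ε → (q0, baaaaba, BZ)
  read b, top B: go to q1, push B → (q1, aaaaba, BZ)
  read a, top B: go to q1, push BB → (q1, aaaba, BBZ)
  read a, top B: go to q1, push BB → (q1, aaba, BBBZ)
  read a, top B: go to q1, push BB → (q1, aba, BBBBZ)
  read a, top B: go to q1, push BB → (q1, ba, BBBBBZ)
No transition applies at (q1, ba, BBBBBZ); input not fully consumed.

Reject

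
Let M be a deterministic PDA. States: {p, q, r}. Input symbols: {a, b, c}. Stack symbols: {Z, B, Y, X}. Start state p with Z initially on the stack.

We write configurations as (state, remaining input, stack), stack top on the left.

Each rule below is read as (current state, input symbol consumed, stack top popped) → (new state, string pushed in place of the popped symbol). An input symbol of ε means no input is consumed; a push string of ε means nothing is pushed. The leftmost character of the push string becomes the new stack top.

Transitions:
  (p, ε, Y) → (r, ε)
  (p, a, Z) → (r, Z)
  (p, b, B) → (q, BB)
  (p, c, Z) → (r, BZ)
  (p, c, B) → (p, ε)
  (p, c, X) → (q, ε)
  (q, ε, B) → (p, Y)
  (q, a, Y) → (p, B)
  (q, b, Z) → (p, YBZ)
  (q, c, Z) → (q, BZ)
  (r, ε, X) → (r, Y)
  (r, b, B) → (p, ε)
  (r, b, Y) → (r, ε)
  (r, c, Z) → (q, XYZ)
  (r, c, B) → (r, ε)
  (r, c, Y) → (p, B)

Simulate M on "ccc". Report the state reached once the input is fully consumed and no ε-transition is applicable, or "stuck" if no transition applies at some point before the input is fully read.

q

(p, ccc, Z)
  read c, top Z: go to r, push BZ → (r, cc, BZ)
  read c, top B: go to r, push ε → (r, c, Z)
  read c, top Z: go to q, push XYZ → (q, ε, XYZ)
All input consumed; M is in state q.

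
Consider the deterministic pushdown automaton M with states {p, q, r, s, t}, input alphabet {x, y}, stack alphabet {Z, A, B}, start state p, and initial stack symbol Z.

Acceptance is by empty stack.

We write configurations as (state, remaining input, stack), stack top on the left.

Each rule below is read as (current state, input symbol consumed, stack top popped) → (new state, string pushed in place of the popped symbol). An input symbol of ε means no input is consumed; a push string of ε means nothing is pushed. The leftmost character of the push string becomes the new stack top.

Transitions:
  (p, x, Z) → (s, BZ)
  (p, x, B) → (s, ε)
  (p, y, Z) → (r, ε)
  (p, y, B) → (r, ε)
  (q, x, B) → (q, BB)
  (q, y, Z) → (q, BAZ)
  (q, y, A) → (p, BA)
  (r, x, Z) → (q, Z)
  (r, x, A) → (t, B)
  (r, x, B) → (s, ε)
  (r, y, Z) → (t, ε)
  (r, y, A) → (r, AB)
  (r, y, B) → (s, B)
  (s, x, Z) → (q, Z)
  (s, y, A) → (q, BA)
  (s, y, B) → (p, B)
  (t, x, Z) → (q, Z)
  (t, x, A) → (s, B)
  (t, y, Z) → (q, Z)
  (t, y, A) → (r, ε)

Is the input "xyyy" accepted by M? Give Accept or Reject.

(p, xyyy, Z)
  read x, top Z: go to s, push BZ → (s, yyy, BZ)
  read y, top B: go to p, push B → (p, yy, BZ)
  read y, top B: go to r, push ε → (r, y, Z)
  read y, top Z: go to t, push ε → (t, ε, ε)
All input consumed and the stack is empty.

Accept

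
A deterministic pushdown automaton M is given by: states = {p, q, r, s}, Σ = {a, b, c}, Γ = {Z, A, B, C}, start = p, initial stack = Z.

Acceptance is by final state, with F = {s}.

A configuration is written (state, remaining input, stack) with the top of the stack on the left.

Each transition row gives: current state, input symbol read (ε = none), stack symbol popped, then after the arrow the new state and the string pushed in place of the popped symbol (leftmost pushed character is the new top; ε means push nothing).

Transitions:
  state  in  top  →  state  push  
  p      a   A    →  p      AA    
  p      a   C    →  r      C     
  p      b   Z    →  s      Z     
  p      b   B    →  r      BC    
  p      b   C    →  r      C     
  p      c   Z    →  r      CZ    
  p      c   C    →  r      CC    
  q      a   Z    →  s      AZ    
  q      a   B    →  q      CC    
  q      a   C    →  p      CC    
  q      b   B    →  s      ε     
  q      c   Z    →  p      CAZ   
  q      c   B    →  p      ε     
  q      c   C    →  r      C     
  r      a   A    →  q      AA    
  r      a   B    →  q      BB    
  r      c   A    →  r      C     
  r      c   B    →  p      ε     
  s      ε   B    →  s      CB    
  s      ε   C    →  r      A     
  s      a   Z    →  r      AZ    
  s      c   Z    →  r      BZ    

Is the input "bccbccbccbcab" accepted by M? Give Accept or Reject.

(p, bccbccbccbcab, Z)
  read b, top Z: go to s, push Z → (s, ccbccbccbcab, Z)
  read c, top Z: go to r, push BZ → (r, cbccbccbcab, BZ)
  read c, top B: go to p, push ε → (p, bccbccbcab, Z)
  read b, top Z: go to s, push Z → (s, ccbccbcab, Z)
  read c, top Z: go to r, push BZ → (r, cbccbcab, BZ)
  read c, top B: go to p, push ε → (p, bccbcab, Z)
  read b, top Z: go to s, push Z → (s, ccbcab, Z)
  read c, top Z: go to r, push BZ → (r, cbcab, BZ)
  read c, top B: go to p, push ε → (p, bcab, Z)
  read b, top Z: go to s, push Z → (s, cab, Z)
  read c, top Z: go to r, push BZ → (r, ab, BZ)
  read a, top B: go to q, push BB → (q, b, BBZ)
  read b, top B: go to s, push ε → (s, ε, BZ)
All input consumed; state s ∈ F.

Accept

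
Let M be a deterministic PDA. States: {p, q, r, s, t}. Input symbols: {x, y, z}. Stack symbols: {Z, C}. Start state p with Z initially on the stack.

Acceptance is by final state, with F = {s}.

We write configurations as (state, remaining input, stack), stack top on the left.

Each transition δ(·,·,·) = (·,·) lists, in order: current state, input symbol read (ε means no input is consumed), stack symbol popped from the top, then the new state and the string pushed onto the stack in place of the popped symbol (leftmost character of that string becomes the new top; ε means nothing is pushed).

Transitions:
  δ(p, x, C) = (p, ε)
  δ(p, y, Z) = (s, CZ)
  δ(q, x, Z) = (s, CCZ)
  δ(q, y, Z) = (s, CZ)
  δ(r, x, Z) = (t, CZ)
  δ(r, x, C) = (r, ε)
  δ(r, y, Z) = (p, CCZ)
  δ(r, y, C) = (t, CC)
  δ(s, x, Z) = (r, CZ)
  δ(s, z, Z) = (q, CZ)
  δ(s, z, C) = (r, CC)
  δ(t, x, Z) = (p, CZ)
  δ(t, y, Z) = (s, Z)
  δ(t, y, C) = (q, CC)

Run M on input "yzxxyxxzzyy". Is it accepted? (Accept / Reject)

Reject

(p, yzxxyxxzzyy, Z)
  read y, top Z: go to s, push CZ → (s, zxxyxxzzyy, CZ)
  read z, top C: go to r, push CC → (r, xxyxxzzyy, CCZ)
  read x, top C: go to r, push ε → (r, xyxxzzyy, CZ)
  read x, top C: go to r, push ε → (r, yxxzzyy, Z)
  read y, top Z: go to p, push CCZ → (p, xxzzyy, CCZ)
  read x, top C: go to p, push ε → (p, xzzyy, CZ)
  read x, top C: go to p, push ε → (p, zzyy, Z)
No transition applies at (p, zzyy, Z); input not fully consumed.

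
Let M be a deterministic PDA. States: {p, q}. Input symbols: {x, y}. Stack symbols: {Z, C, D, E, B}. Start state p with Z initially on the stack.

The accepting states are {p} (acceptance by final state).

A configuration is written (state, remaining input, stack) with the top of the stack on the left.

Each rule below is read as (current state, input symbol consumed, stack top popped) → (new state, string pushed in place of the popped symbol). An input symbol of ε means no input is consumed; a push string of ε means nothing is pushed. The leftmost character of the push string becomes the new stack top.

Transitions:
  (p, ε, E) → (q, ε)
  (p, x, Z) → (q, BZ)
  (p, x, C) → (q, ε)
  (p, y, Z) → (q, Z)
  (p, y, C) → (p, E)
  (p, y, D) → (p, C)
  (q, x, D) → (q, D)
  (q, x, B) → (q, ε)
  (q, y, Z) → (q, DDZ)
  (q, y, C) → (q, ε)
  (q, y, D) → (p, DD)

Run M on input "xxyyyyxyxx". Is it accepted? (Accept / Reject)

Reject

(p, xxyyyyxyxx, Z)
  read x, top Z: go to q, push BZ → (q, xyyyyxyxx, BZ)
  read x, top B: go to q, push ε → (q, yyyyxyxx, Z)
  read y, top Z: go to q, push DDZ → (q, yyyxyxx, DDZ)
  read y, top D: go to p, push DD → (p, yyxyxx, DDDZ)
  read y, top D: go to p, push C → (p, yxyxx, CDDZ)
  read y, top C: go to p, push E → (p, xyxx, EDDZ)
  ε-move, top E: go to q, push ε → (q, xyxx, DDZ)
  read x, top D: go to q, push D → (q, yxx, DDZ)
  read y, top D: go to p, push DD → (p, xx, DDDZ)
No transition applies at (p, xx, DDDZ); input not fully consumed.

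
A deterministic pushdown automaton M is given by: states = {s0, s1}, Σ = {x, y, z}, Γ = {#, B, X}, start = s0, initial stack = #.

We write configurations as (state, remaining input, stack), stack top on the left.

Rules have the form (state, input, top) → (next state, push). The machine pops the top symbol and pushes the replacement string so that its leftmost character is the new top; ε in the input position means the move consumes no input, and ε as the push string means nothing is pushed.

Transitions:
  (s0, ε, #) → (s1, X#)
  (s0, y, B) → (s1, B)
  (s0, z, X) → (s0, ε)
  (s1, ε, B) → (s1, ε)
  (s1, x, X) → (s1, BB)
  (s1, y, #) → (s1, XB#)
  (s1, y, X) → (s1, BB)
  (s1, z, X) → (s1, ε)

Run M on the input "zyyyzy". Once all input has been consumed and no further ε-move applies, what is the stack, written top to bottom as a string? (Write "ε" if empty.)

XB#

(s0, zyyyzy, #) ⊢ (s1, zyyyzy, X#) ⊢ (s1, yyyzy, #) ⊢ (s1, yyzy, XB#) ⊢ (s1, yzy, BBB#) ⊢ (s1, yzy, BB#) ⊢ (s1, yzy, B#) ⊢ (s1, yzy, #) ⊢ (s1, zy, XB#) ⊢ (s1, y, B#) ⊢ (s1, y, #) ⊢ (s1, ε, XB#)
All input consumed in state s1 with stack XB#.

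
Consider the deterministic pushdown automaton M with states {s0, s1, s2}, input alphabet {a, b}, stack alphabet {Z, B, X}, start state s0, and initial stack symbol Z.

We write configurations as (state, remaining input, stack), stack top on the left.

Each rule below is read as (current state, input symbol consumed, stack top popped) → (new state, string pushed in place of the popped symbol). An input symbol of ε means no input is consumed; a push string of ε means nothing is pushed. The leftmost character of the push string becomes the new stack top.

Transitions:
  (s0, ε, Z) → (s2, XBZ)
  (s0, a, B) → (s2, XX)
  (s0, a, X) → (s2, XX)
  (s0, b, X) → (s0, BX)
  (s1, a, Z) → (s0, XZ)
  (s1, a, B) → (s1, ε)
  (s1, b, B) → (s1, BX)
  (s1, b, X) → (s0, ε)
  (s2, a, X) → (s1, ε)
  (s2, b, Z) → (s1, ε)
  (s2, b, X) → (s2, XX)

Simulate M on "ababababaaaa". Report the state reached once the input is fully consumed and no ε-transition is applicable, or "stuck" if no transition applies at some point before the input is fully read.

(s0, ababababaaaa, Z)
  ε-move, top Z: go to s2, push XBZ → (s2, ababababaaaa, XBZ)
  read a, top X: go to s1, push ε → (s1, babababaaaa, BZ)
  read b, top B: go to s1, push BX → (s1, abababaaaa, BXZ)
  read a, top B: go to s1, push ε → (s1, bababaaaa, XZ)
  read b, top X: go to s0, push ε → (s0, ababaaaa, Z)
  ε-move, top Z: go to s2, push XBZ → (s2, ababaaaa, XBZ)
  read a, top X: go to s1, push ε → (s1, babaaaa, BZ)
  read b, top B: go to s1, push BX → (s1, abaaaa, BXZ)
  read a, top B: go to s1, push ε → (s1, baaaa, XZ)
  read b, top X: go to s0, push ε → (s0, aaaa, Z)
  ε-move, top Z: go to s2, push XBZ → (s2, aaaa, XBZ)
  read a, top X: go to s1, push ε → (s1, aaa, BZ)
  read a, top B: go to s1, push ε → (s1, aa, Z)
  read a, top Z: go to s0, push XZ → (s0, a, XZ)
  read a, top X: go to s2, push XX → (s2, ε, XXZ)
All input consumed; M is in state s2.

s2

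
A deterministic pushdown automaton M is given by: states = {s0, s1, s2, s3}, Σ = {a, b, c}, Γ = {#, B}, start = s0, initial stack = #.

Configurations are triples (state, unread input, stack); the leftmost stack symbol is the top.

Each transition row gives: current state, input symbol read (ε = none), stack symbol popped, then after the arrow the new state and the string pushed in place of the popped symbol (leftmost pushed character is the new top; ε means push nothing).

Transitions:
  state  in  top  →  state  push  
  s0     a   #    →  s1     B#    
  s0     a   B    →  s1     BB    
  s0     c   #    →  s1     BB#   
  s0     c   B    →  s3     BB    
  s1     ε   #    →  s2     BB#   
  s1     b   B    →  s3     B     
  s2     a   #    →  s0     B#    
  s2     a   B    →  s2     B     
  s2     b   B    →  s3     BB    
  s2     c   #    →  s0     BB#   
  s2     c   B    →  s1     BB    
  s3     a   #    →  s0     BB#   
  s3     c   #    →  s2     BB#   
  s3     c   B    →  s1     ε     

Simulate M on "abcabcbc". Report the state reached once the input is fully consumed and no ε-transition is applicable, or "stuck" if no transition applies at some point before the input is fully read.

s1

(s0, abcabcbc, #)
  read a, top #: go to s1, push B# → (s1, bcabcbc, B#)
  read b, top B: go to s3, push B → (s3, cabcbc, B#)
  read c, top B: go to s1, push ε → (s1, abcbc, #)
  ε-move, top #: go to s2, push BB# → (s2, abcbc, BB#)
  read a, top B: go to s2, push B → (s2, bcbc, BB#)
  read b, top B: go to s3, push BB → (s3, cbc, BBB#)
  read c, top B: go to s1, push ε → (s1, bc, BB#)
  read b, top B: go to s3, push B → (s3, c, BB#)
  read c, top B: go to s1, push ε → (s1, ε, B#)
All input consumed; M is in state s1.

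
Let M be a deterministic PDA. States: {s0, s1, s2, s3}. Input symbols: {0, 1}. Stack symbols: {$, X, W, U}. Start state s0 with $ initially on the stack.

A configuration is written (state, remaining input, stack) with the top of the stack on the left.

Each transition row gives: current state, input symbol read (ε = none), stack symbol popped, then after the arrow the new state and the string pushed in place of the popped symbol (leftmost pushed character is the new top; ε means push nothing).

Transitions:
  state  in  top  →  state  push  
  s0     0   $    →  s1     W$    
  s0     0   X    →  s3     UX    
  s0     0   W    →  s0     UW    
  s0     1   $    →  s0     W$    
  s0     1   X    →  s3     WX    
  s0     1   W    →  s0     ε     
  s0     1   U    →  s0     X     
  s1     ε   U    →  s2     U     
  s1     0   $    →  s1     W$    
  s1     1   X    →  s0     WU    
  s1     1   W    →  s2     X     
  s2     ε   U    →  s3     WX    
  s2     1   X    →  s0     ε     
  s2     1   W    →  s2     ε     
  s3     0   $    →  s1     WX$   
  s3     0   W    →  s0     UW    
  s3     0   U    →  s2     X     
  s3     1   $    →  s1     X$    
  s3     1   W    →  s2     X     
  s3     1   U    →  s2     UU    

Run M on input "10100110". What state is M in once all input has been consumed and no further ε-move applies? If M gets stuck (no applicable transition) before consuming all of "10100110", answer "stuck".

s0

(s0, 10100110, $)
  read 1, top $: go to s0, push W$ → (s0, 0100110, W$)
  read 0, top W: go to s0, push UW → (s0, 100110, UW$)
  read 1, top U: go to s0, push X → (s0, 00110, XW$)
  read 0, top X: go to s3, push UX → (s3, 0110, UXW$)
  read 0, top U: go to s2, push X → (s2, 110, XXW$)
  read 1, top X: go to s0, push ε → (s0, 10, XW$)
  read 1, top X: go to s3, push WX → (s3, 0, WXW$)
  read 0, top W: go to s0, push UW → (s0, ε, UWXW$)
All input consumed; M is in state s0.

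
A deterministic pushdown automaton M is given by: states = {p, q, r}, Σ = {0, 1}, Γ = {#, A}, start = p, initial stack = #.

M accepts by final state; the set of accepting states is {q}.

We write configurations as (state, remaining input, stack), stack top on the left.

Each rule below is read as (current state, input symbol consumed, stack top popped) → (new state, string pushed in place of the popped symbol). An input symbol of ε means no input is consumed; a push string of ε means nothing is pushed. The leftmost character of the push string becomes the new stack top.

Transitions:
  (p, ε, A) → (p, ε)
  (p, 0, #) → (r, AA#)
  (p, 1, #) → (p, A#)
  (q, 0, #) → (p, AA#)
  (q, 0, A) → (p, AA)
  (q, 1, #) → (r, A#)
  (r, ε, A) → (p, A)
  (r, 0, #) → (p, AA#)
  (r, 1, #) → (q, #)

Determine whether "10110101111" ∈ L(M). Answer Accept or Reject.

(p, 10110101111, #)
  read 1, top #: go to p, push A# → (p, 0110101111, A#)
  ε-move, top A: go to p, push ε → (p, 0110101111, #)
  read 0, top #: go to r, push AA# → (r, 110101111, AA#)
  ε-move, top A: go to p, push A → (p, 110101111, AA#)
  ε-move, top A: go to p, push ε → (p, 110101111, A#)
  ε-move, top A: go to p, push ε → (p, 110101111, #)
  read 1, top #: go to p, push A# → (p, 10101111, A#)
  ε-move, top A: go to p, push ε → (p, 10101111, #)
  read 1, top #: go to p, push A# → (p, 0101111, A#)
  ε-move, top A: go to p, push ε → (p, 0101111, #)
  read 0, top #: go to r, push AA# → (r, 101111, AA#)
  ε-move, top A: go to p, push A → (p, 101111, AA#)
  ε-move, top A: go to p, push ε → (p, 101111, A#)
  ε-move, top A: go to p, push ε → (p, 101111, #)
  read 1, top #: go to p, push A# → (p, 01111, A#)
  ε-move, top A: go to p, push ε → (p, 01111, #)
  read 0, top #: go to r, push AA# → (r, 1111, AA#)
  ε-move, top A: go to p, push A → (p, 1111, AA#)
  ε-move, top A: go to p, push ε → (p, 1111, A#)
  ε-move, top A: go to p, push ε → (p, 1111, #)
  read 1, top #: go to p, push A# → (p, 111, A#)
  ε-move, top A: go to p, push ε → (p, 111, #)
  read 1, top #: go to p, push A# → (p, 11, A#)
  ε-move, top A: go to p, push ε → (p, 11, #)
  read 1, top #: go to p, push A# → (p, 1, A#)
  ε-move, top A: go to p, push ε → (p, 1, #)
  read 1, top #: go to p, push A# → (p, ε, A#)
  ε-move, top A: go to p, push ε → (p, ε, #)
All input consumed; state p ∉ F and no further ε-move applies.

Reject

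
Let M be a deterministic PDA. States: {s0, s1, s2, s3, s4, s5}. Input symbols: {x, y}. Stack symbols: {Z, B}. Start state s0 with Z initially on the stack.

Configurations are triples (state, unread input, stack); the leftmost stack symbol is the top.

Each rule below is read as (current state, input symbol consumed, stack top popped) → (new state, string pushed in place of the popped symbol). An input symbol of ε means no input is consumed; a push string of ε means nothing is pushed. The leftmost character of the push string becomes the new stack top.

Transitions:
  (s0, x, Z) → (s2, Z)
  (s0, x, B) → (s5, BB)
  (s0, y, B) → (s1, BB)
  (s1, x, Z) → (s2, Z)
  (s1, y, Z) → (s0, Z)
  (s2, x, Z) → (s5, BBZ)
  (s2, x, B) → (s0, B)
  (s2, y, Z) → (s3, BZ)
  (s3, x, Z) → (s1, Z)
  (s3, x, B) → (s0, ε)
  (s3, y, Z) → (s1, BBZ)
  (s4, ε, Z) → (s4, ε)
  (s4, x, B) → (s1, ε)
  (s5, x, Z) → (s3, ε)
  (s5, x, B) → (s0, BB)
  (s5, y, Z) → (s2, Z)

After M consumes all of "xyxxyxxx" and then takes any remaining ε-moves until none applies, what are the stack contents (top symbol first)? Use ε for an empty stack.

(s0, xyxxyxxx, Z) ⊢ (s2, yxxyxxx, Z) ⊢ (s3, xxyxxx, BZ) ⊢ (s0, xyxxx, Z) ⊢ (s2, yxxx, Z) ⊢ (s3, xxx, BZ) ⊢ (s0, xx, Z) ⊢ (s2, x, Z) ⊢ (s5, ε, BBZ)
All input consumed in state s5 with stack BBZ.

BBZ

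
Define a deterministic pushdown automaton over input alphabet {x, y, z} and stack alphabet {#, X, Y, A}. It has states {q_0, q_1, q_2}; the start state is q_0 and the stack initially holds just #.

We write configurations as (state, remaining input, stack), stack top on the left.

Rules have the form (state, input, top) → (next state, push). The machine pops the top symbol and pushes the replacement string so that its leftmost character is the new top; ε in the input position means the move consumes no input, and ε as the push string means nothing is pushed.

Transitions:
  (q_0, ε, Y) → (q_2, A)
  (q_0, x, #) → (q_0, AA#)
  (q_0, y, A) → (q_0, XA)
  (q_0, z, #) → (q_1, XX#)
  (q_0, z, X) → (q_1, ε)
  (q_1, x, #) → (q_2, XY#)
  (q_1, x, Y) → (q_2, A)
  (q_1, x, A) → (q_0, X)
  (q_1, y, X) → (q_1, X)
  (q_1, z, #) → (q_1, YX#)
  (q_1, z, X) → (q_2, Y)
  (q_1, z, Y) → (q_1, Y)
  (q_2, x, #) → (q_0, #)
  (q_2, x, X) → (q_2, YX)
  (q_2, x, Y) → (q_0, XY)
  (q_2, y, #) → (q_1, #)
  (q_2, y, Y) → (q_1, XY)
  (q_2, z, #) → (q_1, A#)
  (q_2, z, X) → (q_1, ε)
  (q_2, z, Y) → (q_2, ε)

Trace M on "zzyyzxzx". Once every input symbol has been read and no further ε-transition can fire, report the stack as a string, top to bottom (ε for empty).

(q_0, zzyyzxzx, #) ⊢ (q_1, zyyzxzx, XX#) ⊢ (q_2, yyzxzx, YX#) ⊢ (q_1, yzxzx, XYX#) ⊢ (q_1, zxzx, XYX#) ⊢ (q_2, xzx, YYX#) ⊢ (q_0, zx, XYYX#) ⊢ (q_1, x, YYX#) ⊢ (q_2, ε, AYX#)
All input consumed in state q_2 with stack AYX#.

AYX#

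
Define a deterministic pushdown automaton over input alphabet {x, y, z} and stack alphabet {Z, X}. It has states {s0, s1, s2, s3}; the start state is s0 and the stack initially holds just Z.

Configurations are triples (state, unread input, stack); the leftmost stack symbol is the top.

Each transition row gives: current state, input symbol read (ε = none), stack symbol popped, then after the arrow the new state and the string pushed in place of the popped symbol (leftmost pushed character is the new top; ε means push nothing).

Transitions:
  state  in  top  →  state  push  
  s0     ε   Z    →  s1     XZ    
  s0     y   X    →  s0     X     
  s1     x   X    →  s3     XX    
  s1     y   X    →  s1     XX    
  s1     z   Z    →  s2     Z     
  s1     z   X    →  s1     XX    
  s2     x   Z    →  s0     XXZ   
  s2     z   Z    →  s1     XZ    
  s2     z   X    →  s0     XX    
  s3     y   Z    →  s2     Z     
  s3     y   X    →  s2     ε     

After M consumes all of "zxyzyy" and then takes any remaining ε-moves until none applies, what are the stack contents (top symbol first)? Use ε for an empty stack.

(s0, zxyzyy, Z)
  ε-move, top Z: go to s1, push XZ → (s1, zxyzyy, XZ)
  read z, top X: go to s1, push XX → (s1, xyzyy, XXZ)
  read x, top X: go to s3, push XX → (s3, yzyy, XXXZ)
  read y, top X: go to s2, push ε → (s2, zyy, XXZ)
  read z, top X: go to s0, push XX → (s0, yy, XXXZ)
  read y, top X: go to s0, push X → (s0, y, XXXZ)
  read y, top X: go to s0, push X → (s0, ε, XXXZ)
All input consumed in state s0 with stack XXXZ.

XXXZ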